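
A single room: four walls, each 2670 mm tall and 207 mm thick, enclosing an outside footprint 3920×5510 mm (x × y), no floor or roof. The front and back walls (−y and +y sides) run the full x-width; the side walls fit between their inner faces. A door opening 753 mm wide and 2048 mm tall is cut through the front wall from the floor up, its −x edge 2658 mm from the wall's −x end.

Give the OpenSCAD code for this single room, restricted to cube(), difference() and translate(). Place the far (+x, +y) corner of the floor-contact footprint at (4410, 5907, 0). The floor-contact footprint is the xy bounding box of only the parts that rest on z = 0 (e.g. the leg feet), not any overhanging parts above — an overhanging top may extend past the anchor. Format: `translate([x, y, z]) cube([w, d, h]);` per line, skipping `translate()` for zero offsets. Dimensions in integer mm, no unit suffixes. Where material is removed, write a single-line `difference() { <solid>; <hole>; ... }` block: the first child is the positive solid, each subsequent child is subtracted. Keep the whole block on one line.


difference() { translate([490, 397, 0]) cube([3920, 207, 2670]); translate([3148, 397, 0]) cube([753, 207, 2048]); }
translate([490, 5700, 0]) cube([3920, 207, 2670]);
translate([490, 604, 0]) cube([207, 5096, 2670]);
translate([4203, 604, 0]) cube([207, 5096, 2670]);


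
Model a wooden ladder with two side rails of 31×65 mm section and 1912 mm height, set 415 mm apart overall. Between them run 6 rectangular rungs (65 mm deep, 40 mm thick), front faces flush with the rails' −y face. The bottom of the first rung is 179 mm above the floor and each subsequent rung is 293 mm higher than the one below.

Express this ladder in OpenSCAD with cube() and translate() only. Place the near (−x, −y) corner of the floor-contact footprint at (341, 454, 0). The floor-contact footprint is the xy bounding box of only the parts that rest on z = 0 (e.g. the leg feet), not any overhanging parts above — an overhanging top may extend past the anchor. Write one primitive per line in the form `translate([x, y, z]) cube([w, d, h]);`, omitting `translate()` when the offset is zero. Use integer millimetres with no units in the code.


translate([341, 454, 0]) cube([31, 65, 1912]);
translate([725, 454, 0]) cube([31, 65, 1912]);
translate([372, 454, 179]) cube([353, 65, 40]);
translate([372, 454, 472]) cube([353, 65, 40]);
translate([372, 454, 765]) cube([353, 65, 40]);
translate([372, 454, 1058]) cube([353, 65, 40]);
translate([372, 454, 1351]) cube([353, 65, 40]);
translate([372, 454, 1644]) cube([353, 65, 40]);


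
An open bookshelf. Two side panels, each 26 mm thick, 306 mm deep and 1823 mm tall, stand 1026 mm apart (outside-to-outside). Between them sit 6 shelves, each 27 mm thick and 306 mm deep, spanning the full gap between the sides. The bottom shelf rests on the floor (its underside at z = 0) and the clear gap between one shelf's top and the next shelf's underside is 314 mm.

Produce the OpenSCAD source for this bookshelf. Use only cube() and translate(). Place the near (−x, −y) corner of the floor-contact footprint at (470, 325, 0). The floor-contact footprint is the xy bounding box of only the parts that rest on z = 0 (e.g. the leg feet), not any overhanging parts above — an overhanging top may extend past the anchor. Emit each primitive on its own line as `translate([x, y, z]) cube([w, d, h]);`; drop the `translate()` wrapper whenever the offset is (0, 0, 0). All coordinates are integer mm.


translate([470, 325, 0]) cube([26, 306, 1823]);
translate([1470, 325, 0]) cube([26, 306, 1823]);
translate([496, 325, 0]) cube([974, 306, 27]);
translate([496, 325, 341]) cube([974, 306, 27]);
translate([496, 325, 682]) cube([974, 306, 27]);
translate([496, 325, 1023]) cube([974, 306, 27]);
translate([496, 325, 1364]) cube([974, 306, 27]);
translate([496, 325, 1705]) cube([974, 306, 27]);


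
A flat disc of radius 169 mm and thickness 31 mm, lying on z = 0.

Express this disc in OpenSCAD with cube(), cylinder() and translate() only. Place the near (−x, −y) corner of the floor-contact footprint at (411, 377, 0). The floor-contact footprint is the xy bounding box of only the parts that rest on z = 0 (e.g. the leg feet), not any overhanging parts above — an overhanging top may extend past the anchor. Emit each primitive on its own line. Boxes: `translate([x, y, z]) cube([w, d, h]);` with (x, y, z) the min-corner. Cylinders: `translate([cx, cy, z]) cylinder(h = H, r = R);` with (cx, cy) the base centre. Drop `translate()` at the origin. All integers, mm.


translate([580, 546, 0]) cylinder(h = 31, r = 169);


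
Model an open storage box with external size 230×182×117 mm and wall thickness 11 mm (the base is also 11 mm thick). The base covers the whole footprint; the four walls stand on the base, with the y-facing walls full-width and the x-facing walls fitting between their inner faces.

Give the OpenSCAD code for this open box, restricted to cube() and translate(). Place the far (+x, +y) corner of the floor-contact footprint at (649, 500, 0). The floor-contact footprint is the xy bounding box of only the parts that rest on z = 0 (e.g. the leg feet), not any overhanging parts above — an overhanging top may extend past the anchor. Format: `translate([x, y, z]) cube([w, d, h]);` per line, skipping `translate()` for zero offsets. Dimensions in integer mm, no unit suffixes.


translate([419, 318, 0]) cube([230, 182, 11]);
translate([419, 318, 11]) cube([230, 11, 106]);
translate([419, 489, 11]) cube([230, 11, 106]);
translate([419, 329, 11]) cube([11, 160, 106]);
translate([638, 329, 11]) cube([11, 160, 106]);


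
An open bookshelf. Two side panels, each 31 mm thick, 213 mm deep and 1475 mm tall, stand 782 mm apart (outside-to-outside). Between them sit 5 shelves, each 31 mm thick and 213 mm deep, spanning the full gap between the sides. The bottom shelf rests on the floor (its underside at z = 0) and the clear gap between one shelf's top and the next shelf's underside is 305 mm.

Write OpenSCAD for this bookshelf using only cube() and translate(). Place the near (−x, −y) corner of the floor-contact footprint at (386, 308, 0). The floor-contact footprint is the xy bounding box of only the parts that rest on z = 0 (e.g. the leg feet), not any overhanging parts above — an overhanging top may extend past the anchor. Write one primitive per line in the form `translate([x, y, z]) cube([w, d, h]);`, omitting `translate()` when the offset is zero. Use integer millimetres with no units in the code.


translate([386, 308, 0]) cube([31, 213, 1475]);
translate([1137, 308, 0]) cube([31, 213, 1475]);
translate([417, 308, 0]) cube([720, 213, 31]);
translate([417, 308, 336]) cube([720, 213, 31]);
translate([417, 308, 672]) cube([720, 213, 31]);
translate([417, 308, 1008]) cube([720, 213, 31]);
translate([417, 308, 1344]) cube([720, 213, 31]);


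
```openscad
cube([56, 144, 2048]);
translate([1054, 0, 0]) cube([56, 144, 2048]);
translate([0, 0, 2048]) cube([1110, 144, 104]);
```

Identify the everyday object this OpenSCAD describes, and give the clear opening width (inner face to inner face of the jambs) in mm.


A door frame. The clear opening width is 998 mm.

Two 2048 mm tall posts with a header on top — a door frame. The left jamb is 56 mm wide at x = 0; the right jamb starts at x = 1054. The clear opening is 1054 − 56 = 998 mm.


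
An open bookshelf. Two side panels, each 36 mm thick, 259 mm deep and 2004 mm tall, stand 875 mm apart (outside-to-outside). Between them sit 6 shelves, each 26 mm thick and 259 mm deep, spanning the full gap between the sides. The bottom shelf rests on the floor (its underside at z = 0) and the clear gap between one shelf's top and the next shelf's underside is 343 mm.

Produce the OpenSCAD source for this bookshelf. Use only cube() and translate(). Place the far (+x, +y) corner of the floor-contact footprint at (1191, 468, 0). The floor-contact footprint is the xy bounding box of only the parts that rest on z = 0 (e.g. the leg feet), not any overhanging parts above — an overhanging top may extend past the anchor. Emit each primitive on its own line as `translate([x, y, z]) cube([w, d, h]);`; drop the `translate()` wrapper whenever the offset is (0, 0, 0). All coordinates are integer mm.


translate([316, 209, 0]) cube([36, 259, 2004]);
translate([1155, 209, 0]) cube([36, 259, 2004]);
translate([352, 209, 0]) cube([803, 259, 26]);
translate([352, 209, 369]) cube([803, 259, 26]);
translate([352, 209, 738]) cube([803, 259, 26]);
translate([352, 209, 1107]) cube([803, 259, 26]);
translate([352, 209, 1476]) cube([803, 259, 26]);
translate([352, 209, 1845]) cube([803, 259, 26]);


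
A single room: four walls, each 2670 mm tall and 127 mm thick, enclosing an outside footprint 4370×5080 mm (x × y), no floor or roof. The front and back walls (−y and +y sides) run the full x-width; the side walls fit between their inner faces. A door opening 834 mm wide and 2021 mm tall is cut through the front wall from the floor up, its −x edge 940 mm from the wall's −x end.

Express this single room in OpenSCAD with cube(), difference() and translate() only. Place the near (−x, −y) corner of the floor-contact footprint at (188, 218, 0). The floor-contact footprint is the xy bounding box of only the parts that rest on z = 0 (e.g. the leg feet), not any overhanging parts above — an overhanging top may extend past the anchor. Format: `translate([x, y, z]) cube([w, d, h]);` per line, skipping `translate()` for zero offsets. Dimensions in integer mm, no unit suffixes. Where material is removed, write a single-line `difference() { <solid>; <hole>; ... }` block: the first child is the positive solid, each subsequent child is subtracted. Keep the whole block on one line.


difference() { translate([188, 218, 0]) cube([4370, 127, 2670]); translate([1128, 218, 0]) cube([834, 127, 2021]); }
translate([188, 5171, 0]) cube([4370, 127, 2670]);
translate([188, 345, 0]) cube([127, 4826, 2670]);
translate([4431, 345, 0]) cube([127, 4826, 2670]);


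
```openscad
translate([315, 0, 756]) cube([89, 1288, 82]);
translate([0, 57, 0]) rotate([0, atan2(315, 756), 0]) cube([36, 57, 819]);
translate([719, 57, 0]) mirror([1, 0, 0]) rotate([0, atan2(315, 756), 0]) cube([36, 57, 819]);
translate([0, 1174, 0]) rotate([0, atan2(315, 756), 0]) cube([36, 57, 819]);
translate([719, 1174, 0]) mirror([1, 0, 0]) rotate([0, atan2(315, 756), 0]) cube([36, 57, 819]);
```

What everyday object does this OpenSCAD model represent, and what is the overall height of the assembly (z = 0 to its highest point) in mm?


A sawhorse. The overall height is 838 mm.

A beam across two mirrored pairs of raked legs — a sawhorse. The beam's underside is at z = 756 (matching the legs' vertical rise in atan2(315, 756)) and the beam is 82 mm tall, so its top is at 756 + 82 = 838 mm. The raked legs top out at the beam's underside, so that is the highest point.


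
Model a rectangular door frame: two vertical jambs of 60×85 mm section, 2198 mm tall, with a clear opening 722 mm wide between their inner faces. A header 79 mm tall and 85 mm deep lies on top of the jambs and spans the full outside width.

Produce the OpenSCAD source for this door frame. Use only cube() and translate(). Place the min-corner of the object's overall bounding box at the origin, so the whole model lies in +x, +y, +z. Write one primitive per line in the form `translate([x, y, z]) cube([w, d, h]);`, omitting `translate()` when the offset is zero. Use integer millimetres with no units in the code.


cube([60, 85, 2198]);
translate([782, 0, 0]) cube([60, 85, 2198]);
translate([0, 0, 2198]) cube([842, 85, 79]);


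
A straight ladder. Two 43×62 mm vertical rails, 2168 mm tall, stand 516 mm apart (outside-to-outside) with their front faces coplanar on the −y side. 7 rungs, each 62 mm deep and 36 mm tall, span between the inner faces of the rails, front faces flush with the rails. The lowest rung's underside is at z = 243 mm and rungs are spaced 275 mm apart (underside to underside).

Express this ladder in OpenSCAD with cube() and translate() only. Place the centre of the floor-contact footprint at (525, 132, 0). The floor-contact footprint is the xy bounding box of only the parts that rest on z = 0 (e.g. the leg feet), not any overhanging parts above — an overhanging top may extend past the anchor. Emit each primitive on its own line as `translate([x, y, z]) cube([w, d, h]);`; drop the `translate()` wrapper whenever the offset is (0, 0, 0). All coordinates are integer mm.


// rung span = 516 - 2*43 = 430
// rung[k] z = 243 + k*275
translate([267, 101, 0]) cube([43, 62, 2168]);
translate([740, 101, 0]) cube([43, 62, 2168]);
translate([310, 101, 243]) cube([430, 62, 36]);
translate([310, 101, 518]) cube([430, 62, 36]);
translate([310, 101, 793]) cube([430, 62, 36]);
translate([310, 101, 1068]) cube([430, 62, 36]);
translate([310, 101, 1343]) cube([430, 62, 36]);
translate([310, 101, 1618]) cube([430, 62, 36]);
translate([310, 101, 1893]) cube([430, 62, 36]);


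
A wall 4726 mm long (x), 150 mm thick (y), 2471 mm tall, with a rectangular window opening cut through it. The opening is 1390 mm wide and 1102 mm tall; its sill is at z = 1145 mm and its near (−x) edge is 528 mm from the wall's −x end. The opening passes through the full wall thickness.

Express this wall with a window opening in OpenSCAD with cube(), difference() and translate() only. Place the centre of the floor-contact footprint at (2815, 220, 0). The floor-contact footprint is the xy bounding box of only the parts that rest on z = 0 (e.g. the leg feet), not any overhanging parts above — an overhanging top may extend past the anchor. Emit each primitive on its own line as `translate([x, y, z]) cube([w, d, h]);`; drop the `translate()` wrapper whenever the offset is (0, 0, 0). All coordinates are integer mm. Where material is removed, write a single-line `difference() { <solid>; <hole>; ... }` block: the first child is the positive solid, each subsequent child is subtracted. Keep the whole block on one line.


difference() { translate([452, 145, 0]) cube([4726, 150, 2471]); translate([980, 145, 1145]) cube([1390, 150, 1102]); }


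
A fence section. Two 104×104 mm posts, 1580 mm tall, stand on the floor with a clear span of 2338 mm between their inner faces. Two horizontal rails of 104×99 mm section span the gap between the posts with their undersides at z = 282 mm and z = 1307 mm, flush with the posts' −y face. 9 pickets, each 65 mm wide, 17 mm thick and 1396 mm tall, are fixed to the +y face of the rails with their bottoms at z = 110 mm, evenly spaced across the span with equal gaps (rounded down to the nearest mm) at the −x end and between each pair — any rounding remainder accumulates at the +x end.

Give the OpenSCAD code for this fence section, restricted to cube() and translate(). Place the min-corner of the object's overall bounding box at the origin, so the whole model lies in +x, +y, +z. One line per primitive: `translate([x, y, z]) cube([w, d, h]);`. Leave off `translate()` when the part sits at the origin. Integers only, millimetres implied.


cube([104, 104, 1580]);
translate([2442, 0, 0]) cube([104, 104, 1580]);
translate([104, 0, 282]) cube([2338, 104, 99]);
translate([104, 0, 1307]) cube([2338, 104, 99]);
translate([279, 104, 110]) cube([65, 17, 1396]);
translate([519, 104, 110]) cube([65, 17, 1396]);
translate([759, 104, 110]) cube([65, 17, 1396]);
translate([999, 104, 110]) cube([65, 17, 1396]);
translate([1239, 104, 110]) cube([65, 17, 1396]);
translate([1479, 104, 110]) cube([65, 17, 1396]);
translate([1719, 104, 110]) cube([65, 17, 1396]);
translate([1959, 104, 110]) cube([65, 17, 1396]);
translate([2199, 104, 110]) cube([65, 17, 1396]);


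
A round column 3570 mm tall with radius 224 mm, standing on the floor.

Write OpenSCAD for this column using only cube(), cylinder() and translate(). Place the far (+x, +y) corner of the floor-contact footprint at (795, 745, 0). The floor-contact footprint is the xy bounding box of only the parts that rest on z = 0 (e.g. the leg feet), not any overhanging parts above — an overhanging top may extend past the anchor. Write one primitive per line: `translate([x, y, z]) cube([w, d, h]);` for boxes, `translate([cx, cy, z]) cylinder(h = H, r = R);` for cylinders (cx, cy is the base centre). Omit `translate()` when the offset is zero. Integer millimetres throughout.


translate([571, 521, 0]) cylinder(h = 3570, r = 224);


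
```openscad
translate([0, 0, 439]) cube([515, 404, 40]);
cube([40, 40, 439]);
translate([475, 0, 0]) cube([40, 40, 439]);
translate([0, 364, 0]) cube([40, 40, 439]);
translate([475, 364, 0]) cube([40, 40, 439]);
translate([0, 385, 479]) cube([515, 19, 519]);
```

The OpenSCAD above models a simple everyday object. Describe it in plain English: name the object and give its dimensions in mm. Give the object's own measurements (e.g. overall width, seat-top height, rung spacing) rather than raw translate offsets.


A chair. The seat is a 515×404×40 mm slab with its top at z = 479 mm, on four 40×40 mm corner legs (flush with the seat edges, standing on z = 0). A flat backrest 19 mm thick, 519 mm tall, spans the full seat width and rises from the seat top along its +y edge, rear face flush with the rear of the seat.


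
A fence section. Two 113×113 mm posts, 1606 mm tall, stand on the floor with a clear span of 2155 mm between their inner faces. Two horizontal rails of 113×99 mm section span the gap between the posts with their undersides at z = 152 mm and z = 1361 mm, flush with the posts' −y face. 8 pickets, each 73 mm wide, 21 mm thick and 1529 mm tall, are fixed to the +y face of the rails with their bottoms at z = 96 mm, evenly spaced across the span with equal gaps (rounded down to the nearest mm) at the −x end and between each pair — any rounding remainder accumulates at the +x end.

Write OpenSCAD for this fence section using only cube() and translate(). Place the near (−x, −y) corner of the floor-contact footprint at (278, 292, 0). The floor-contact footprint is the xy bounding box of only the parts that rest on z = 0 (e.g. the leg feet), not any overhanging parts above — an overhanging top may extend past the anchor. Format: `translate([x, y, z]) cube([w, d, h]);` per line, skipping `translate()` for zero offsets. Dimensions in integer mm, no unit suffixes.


translate([278, 292, 0]) cube([113, 113, 1606]);
translate([2546, 292, 0]) cube([113, 113, 1606]);
translate([391, 292, 152]) cube([2155, 113, 99]);
translate([391, 292, 1361]) cube([2155, 113, 99]);
translate([565, 405, 96]) cube([73, 21, 1529]);
translate([812, 405, 96]) cube([73, 21, 1529]);
translate([1059, 405, 96]) cube([73, 21, 1529]);
translate([1306, 405, 96]) cube([73, 21, 1529]);
translate([1553, 405, 96]) cube([73, 21, 1529]);
translate([1800, 405, 96]) cube([73, 21, 1529]);
translate([2047, 405, 96]) cube([73, 21, 1529]);
translate([2294, 405, 96]) cube([73, 21, 1529]);


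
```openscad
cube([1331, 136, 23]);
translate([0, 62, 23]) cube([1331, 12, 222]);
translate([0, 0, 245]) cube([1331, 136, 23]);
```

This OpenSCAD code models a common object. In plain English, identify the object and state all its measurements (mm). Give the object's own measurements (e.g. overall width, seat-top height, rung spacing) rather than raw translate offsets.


An I-beam lying along x, 1331 mm long. Overall section height 268 mm. Two flanges 136 mm wide (y) and 23 mm thick, one on the floor and one at the top; a web 12 mm thick runs between them, centred on the flange width.


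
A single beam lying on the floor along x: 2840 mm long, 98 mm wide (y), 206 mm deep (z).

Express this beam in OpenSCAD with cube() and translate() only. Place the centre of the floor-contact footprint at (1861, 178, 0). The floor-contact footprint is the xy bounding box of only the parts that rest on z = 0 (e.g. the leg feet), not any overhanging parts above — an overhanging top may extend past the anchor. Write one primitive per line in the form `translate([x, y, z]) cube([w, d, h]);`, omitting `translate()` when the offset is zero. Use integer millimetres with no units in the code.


translate([441, 129, 0]) cube([2840, 98, 206]);


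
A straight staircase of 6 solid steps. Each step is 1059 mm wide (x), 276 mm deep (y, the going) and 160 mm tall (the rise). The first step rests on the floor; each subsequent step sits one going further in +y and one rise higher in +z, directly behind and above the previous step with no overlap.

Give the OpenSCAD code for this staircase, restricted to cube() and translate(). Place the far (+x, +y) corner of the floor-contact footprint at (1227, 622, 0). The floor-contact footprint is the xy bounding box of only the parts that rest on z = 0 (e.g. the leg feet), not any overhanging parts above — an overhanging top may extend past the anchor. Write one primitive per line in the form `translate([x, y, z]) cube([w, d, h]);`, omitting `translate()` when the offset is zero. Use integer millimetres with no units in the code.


translate([168, 346, 0]) cube([1059, 276, 160]);
translate([168, 622, 160]) cube([1059, 276, 160]);
translate([168, 898, 320]) cube([1059, 276, 160]);
translate([168, 1174, 480]) cube([1059, 276, 160]);
translate([168, 1450, 640]) cube([1059, 276, 160]);
translate([168, 1726, 800]) cube([1059, 276, 160]);


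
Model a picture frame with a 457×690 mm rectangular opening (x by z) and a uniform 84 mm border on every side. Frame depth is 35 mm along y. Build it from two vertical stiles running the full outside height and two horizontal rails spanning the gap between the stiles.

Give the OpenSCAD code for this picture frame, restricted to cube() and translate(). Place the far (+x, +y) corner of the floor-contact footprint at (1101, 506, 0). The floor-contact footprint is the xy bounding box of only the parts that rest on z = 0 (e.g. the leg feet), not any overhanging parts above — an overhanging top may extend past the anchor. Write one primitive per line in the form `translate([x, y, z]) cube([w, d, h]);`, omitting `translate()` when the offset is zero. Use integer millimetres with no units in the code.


translate([476, 471, 0]) cube([84, 35, 858]);
translate([1017, 471, 0]) cube([84, 35, 858]);
translate([560, 471, 0]) cube([457, 35, 84]);
translate([560, 471, 774]) cube([457, 35, 84]);


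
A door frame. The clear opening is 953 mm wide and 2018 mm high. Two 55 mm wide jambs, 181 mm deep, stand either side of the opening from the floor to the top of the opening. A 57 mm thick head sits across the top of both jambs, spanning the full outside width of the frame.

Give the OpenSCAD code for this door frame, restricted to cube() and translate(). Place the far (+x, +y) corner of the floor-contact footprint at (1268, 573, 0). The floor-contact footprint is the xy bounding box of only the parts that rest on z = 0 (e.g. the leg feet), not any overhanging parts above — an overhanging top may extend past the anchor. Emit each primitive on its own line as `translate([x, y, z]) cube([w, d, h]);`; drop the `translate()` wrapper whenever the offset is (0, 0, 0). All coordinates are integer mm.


translate([205, 392, 0]) cube([55, 181, 2018]);
translate([1213, 392, 0]) cube([55, 181, 2018]);
translate([205, 392, 2018]) cube([1063, 181, 57]);


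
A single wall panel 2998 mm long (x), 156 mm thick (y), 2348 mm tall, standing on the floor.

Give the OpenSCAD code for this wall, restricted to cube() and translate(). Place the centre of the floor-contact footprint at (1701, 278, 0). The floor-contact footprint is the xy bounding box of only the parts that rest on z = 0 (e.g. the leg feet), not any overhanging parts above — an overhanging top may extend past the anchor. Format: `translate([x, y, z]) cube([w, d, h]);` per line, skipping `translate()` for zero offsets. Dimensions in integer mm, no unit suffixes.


translate([202, 200, 0]) cube([2998, 156, 2348]);


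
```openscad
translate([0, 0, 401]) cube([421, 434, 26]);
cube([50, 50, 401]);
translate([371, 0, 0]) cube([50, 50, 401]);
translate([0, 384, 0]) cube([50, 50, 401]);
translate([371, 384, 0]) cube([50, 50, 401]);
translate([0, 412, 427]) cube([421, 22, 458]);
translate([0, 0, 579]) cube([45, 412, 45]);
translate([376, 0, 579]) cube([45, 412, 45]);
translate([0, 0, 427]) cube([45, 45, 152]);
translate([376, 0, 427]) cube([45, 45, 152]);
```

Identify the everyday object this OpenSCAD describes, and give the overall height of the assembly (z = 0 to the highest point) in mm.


A chair. The overall height is 885 mm.

A slab on four corner posts with a tall panel at the back — a chair. The seat slab sits at z = 401 with thickness 26, and the 458 mm backrest starts at the seat top, so the overall height is 401 + 26 + 458 = 885 mm.


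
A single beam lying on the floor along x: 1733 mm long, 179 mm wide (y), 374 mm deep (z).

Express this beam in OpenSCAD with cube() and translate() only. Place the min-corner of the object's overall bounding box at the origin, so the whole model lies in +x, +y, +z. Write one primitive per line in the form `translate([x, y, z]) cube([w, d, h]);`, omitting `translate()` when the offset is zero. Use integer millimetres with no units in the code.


cube([1733, 179, 374]);


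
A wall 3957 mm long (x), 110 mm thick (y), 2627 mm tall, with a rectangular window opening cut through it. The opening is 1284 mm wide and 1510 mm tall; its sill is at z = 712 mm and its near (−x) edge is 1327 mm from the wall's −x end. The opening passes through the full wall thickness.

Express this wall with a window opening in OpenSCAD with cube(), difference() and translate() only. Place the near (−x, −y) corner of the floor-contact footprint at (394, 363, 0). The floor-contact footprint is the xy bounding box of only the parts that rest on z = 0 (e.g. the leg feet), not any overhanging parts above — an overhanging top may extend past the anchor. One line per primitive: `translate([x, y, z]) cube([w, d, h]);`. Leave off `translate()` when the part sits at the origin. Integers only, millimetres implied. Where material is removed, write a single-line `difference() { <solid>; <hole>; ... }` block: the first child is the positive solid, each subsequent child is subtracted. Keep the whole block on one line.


difference() { translate([394, 363, 0]) cube([3957, 110, 2627]); translate([1721, 363, 712]) cube([1284, 110, 1510]); }


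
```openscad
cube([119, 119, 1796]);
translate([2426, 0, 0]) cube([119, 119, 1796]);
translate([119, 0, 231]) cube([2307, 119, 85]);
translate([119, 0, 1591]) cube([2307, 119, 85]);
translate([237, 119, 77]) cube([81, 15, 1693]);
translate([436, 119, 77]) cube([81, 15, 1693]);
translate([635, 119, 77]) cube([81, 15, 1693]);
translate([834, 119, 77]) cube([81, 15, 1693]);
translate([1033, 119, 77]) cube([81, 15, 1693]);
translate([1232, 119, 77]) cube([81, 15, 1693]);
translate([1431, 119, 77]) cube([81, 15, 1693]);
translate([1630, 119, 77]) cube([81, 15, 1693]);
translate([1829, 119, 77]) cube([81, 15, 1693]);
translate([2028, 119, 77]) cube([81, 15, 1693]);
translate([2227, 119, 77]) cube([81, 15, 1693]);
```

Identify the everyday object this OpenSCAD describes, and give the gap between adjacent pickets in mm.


A fence section. The picket gap is 118 mm.

Two posts, two rails, 11 pickets — a fence section. Span 2307 mm holds 11 pickets of 81 mm with 12 equal gaps: ⌊(2307 − 11·81) / 12⌋ = 118 mm.


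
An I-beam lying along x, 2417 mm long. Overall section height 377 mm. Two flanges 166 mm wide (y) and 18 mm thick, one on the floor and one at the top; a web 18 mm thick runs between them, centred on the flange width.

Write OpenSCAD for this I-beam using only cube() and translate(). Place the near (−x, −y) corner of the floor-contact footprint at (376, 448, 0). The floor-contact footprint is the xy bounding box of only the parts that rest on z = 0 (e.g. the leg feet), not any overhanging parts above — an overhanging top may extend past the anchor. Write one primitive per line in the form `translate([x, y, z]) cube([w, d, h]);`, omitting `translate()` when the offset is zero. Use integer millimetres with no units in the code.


translate([376, 448, 0]) cube([2417, 166, 18]);
translate([376, 522, 18]) cube([2417, 18, 341]);
translate([376, 448, 359]) cube([2417, 166, 18]);


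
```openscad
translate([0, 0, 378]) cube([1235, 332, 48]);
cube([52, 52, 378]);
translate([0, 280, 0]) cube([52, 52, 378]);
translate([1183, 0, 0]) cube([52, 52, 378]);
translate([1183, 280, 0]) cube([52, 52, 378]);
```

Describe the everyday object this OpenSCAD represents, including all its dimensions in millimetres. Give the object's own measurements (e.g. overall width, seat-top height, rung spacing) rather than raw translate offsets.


A bench: a 1235×332 mm seat slab, 48 mm thick, top at z = 426 mm, on four 52×52 mm square legs flush with the seat corners and standing on z = 0.


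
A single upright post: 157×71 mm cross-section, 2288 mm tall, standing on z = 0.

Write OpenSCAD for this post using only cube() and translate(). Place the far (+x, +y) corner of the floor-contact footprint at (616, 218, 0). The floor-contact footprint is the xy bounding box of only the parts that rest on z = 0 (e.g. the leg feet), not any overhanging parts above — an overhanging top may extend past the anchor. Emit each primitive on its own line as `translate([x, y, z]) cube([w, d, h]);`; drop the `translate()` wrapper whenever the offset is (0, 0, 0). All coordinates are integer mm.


translate([459, 147, 0]) cube([157, 71, 2288]);


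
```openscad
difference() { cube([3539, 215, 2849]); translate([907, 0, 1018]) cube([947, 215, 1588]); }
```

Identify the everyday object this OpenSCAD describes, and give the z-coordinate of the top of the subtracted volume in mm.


A wall with a window opening. The window head height is 2606 mm.

A wall with a rectangular opening subtracted — a window. Sill at z = 1018, opening 1588 mm tall, so the head is at 1018 + 1588 = 2606 mm.


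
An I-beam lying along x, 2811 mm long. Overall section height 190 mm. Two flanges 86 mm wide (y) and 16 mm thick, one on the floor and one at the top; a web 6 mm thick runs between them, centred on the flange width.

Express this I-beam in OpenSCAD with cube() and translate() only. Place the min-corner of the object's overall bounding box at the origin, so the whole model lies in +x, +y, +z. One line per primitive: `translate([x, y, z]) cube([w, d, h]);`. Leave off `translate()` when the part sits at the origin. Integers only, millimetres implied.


cube([2811, 86, 16]);
translate([0, 40, 16]) cube([2811, 6, 158]);
translate([0, 0, 174]) cube([2811, 86, 16]);


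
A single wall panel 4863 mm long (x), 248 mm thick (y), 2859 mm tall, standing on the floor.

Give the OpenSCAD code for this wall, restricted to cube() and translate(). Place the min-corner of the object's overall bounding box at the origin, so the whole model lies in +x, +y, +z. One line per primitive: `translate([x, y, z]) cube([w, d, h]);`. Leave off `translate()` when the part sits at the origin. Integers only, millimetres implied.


cube([4863, 248, 2859]);


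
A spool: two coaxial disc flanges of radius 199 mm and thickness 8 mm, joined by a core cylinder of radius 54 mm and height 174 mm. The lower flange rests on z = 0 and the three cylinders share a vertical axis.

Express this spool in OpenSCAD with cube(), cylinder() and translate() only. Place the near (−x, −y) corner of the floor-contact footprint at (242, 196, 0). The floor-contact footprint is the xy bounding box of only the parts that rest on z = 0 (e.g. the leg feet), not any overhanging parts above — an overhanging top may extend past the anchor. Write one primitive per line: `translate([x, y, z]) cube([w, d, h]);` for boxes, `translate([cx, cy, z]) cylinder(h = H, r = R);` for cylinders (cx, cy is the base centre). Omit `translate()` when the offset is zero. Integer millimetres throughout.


translate([441, 395, 0]) cylinder(h = 8, r = 199);
translate([441, 395, 8]) cylinder(h = 174, r = 54);
translate([441, 395, 182]) cylinder(h = 8, r = 199);


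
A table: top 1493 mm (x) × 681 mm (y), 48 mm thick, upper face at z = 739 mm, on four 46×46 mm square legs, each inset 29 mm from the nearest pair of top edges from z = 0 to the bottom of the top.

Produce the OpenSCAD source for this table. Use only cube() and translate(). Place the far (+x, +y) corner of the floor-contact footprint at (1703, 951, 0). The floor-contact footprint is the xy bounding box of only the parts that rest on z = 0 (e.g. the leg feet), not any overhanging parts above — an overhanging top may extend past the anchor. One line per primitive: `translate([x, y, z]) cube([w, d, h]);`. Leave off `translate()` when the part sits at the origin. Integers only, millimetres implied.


translate([239, 299, 691]) cube([1493, 681, 48]);
translate([268, 328, 0]) cube([46, 46, 691]);
translate([1657, 328, 0]) cube([46, 46, 691]);
translate([268, 905, 0]) cube([46, 46, 691]);
translate([1657, 905, 0]) cube([46, 46, 691]);


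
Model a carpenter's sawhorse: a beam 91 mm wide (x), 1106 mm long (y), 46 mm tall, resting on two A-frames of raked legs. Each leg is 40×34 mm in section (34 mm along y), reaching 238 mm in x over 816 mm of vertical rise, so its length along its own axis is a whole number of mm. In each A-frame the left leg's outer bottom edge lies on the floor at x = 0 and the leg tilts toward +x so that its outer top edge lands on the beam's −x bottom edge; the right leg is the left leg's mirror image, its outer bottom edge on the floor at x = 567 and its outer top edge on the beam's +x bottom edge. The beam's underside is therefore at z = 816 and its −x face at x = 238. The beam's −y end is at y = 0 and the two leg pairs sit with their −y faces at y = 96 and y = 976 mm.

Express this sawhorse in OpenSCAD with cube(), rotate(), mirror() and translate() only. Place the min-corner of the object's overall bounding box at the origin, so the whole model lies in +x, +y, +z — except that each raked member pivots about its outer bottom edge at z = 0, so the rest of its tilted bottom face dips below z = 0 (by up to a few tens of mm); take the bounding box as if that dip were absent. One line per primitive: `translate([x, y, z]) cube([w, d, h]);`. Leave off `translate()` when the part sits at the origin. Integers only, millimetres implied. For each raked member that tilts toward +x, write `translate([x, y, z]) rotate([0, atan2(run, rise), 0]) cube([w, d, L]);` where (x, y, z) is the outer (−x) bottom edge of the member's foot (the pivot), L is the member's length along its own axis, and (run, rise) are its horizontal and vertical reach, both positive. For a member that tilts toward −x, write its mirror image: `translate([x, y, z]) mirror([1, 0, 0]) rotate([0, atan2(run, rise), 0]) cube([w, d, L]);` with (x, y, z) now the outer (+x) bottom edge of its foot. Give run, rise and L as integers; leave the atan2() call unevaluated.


translate([238, 0, 816]) cube([91, 1106, 46]);
translate([0, 96, 0]) rotate([0, atan2(238, 816), 0]) cube([40, 34, 850]);
translate([567, 96, 0]) mirror([1, 0, 0]) rotate([0, atan2(238, 816), 0]) cube([40, 34, 850]);
translate([0, 976, 0]) rotate([0, atan2(238, 816), 0]) cube([40, 34, 850]);
translate([567, 976, 0]) mirror([1, 0, 0]) rotate([0, atan2(238, 816), 0]) cube([40, 34, 850]);


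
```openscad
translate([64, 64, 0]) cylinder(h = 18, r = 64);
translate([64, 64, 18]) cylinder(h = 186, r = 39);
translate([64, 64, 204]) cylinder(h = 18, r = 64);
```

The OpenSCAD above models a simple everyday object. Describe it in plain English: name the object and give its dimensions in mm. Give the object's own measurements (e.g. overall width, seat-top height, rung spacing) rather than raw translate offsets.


A spool: two coaxial disc flanges of radius 64 mm and thickness 18 mm, joined by a core cylinder of radius 39 mm and height 186 mm. The lower flange rests on z = 0 and the three cylinders share a vertical axis.


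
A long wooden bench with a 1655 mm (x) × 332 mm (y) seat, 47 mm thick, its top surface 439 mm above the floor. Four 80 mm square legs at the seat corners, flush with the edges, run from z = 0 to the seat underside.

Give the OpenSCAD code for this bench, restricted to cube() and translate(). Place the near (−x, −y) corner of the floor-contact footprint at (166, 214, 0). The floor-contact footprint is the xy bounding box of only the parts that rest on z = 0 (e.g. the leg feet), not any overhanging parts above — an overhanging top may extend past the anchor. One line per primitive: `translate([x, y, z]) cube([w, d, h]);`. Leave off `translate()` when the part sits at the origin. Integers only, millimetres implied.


translate([166, 214, 392]) cube([1655, 332, 47]);
translate([166, 214, 0]) cube([80, 80, 392]);
translate([166, 466, 0]) cube([80, 80, 392]);
translate([1741, 214, 0]) cube([80, 80, 392]);
translate([1741, 466, 0]) cube([80, 80, 392]);


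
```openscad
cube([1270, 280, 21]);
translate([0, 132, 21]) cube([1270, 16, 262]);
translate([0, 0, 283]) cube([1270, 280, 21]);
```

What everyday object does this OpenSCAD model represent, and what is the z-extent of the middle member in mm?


An I-beam. The web height is 262 mm.

Two wide flanges with a thin centred web — an I-beam. Overall 304 mm minus two 21 mm flanges gives a web of 304 − 2·21 = 262 mm.


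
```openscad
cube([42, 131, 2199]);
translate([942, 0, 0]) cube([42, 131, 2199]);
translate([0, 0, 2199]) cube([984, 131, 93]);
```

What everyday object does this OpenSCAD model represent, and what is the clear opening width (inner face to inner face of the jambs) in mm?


A door frame. The clear opening width is 900 mm.

Two 2199 mm tall posts with a header on top — a door frame. The left jamb is 42 mm wide at x = 0; the right jamb starts at x = 942. The clear opening is 942 − 42 = 900 mm.


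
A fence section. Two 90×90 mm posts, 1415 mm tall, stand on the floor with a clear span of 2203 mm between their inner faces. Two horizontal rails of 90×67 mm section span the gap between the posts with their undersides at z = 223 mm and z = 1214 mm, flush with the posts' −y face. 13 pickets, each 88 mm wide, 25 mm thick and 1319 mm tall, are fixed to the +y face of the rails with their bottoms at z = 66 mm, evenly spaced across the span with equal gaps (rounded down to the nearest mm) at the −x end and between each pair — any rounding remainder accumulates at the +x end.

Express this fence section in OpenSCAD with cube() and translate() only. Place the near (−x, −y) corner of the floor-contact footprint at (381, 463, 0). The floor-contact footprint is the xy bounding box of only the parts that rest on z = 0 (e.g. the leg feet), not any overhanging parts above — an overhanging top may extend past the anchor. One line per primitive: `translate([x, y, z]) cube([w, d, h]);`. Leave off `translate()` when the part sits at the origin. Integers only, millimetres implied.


translate([381, 463, 0]) cube([90, 90, 1415]);
translate([2674, 463, 0]) cube([90, 90, 1415]);
translate([471, 463, 223]) cube([2203, 90, 67]);
translate([471, 463, 1214]) cube([2203, 90, 67]);
translate([546, 553, 66]) cube([88, 25, 1319]);
translate([709, 553, 66]) cube([88, 25, 1319]);
translate([872, 553, 66]) cube([88, 25, 1319]);
translate([1035, 553, 66]) cube([88, 25, 1319]);
translate([1198, 553, 66]) cube([88, 25, 1319]);
translate([1361, 553, 66]) cube([88, 25, 1319]);
translate([1524, 553, 66]) cube([88, 25, 1319]);
translate([1687, 553, 66]) cube([88, 25, 1319]);
translate([1850, 553, 66]) cube([88, 25, 1319]);
translate([2013, 553, 66]) cube([88, 25, 1319]);
translate([2176, 553, 66]) cube([88, 25, 1319]);
translate([2339, 553, 66]) cube([88, 25, 1319]);
translate([2502, 553, 66]) cube([88, 25, 1319]);


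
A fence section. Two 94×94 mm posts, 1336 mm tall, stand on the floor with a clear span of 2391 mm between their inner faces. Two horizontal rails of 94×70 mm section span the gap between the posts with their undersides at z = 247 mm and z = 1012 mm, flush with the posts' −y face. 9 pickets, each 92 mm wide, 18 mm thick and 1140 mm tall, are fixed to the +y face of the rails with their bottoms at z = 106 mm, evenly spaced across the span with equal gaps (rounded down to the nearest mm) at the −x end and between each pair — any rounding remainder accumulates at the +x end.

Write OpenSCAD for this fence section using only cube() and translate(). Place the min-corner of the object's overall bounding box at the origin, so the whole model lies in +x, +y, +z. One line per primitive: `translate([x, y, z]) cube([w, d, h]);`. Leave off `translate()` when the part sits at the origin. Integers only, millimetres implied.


cube([94, 94, 1336]);
translate([2485, 0, 0]) cube([94, 94, 1336]);
translate([94, 0, 247]) cube([2391, 94, 70]);
translate([94, 0, 1012]) cube([2391, 94, 70]);
translate([250, 94, 106]) cube([92, 18, 1140]);
translate([498, 94, 106]) cube([92, 18, 1140]);
translate([746, 94, 106]) cube([92, 18, 1140]);
translate([994, 94, 106]) cube([92, 18, 1140]);
translate([1242, 94, 106]) cube([92, 18, 1140]);
translate([1490, 94, 106]) cube([92, 18, 1140]);
translate([1738, 94, 106]) cube([92, 18, 1140]);
translate([1986, 94, 106]) cube([92, 18, 1140]);
translate([2234, 94, 106]) cube([92, 18, 1140]);
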